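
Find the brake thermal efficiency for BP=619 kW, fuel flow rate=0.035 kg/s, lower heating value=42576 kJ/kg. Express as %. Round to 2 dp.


eta_BTE = (BP / (mf * LHV)) * 100
Denominator = 0.035 * 42576 = 1490.1600 kW
eta_BTE = (619 / 1490.1600) * 100 = 41.54%


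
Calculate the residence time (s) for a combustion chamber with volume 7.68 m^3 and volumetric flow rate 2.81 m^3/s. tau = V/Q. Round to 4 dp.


tau = V / Q_flow
tau = 7.68 / 2.81 = 2.7331 s


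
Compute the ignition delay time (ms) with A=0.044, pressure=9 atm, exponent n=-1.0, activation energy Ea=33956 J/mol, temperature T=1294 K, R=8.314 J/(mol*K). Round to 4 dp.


tau = A * P^n * exp(Ea/(R*T))
P^n = 9^(-1.0) = 0.11111111
Ea/(R*T) = 33956/(8.314*1294) = 3.156256
exp(Ea/(R*T)) = 23.482514
tau = 0.044 * 0.11111111 * 23.482514 = 0.1148 ms


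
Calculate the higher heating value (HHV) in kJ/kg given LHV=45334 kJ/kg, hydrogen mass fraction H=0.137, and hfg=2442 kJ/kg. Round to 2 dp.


HHV = LHV + hfg * 9 * H
Water addition = 2442 * 9 * 0.137 = 3010.986 kJ/kg
HHV = 45334 + 3010.986 = 48344.99 kJ/kg


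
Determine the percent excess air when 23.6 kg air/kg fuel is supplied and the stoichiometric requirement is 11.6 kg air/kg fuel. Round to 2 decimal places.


Excess air = actual - stoichiometric = 23.6 - 11.6 = 12.00 kg/kg fuel
Excess air % = (excess / stoich) * 100 = (12.00 / 11.6) * 100 = 103.45%


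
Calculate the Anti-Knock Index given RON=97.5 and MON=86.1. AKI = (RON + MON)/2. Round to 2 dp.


AKI = (RON + MON) / 2
AKI = (97.5 + 86.1) / 2
AKI = 183.6 / 2 = 91.80


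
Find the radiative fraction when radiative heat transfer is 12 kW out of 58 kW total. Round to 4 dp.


f_rad = Q_rad / Q_total
f_rad = 12 / 58 = 0.2069


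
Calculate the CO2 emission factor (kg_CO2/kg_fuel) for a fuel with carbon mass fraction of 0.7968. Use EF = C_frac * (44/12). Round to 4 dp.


EF = C_frac * (M_CO2 / M_C)
EF = 0.7968 * (44/12)
EF = 0.7968 * 3.666667 = 2.9216 kg_CO2/kg_fuel


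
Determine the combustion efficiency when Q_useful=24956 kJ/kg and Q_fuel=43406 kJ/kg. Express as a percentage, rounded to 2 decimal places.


Efficiency = (Q_useful / Q_fuel) * 100
Efficiency = (24956 / 43406) * 100
Efficiency = 0.5749 * 100 = 57.49%


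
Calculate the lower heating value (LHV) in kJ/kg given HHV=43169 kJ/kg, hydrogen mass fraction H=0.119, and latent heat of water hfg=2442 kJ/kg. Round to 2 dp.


LHV = HHV - hfg * 9 * H
Water correction = 2442 * 9 * 0.119 = 2615.382 kJ/kg
LHV = 43169 - 2615.382 = 40553.62 kJ/kg


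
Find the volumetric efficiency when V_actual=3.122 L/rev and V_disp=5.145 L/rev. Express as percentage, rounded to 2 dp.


eta_v = (V_actual / V_disp) * 100
Ratio = 3.122 / 5.145 = 0.6068
eta_v = 0.6068 * 100 = 60.68%


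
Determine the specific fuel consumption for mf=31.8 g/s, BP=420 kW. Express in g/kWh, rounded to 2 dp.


SFC = (mf / BP) * 3600
Rate = 31.8 / 420 = 0.075714 g/(s*kW)
SFC = 0.075714 * 3600 = 272.57 g/kWh


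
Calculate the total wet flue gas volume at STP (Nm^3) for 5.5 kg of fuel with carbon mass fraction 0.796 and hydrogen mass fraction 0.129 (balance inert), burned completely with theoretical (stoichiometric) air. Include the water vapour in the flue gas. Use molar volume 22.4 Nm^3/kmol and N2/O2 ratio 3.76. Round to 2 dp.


Per kg fuel: CO2 = (C/12 kmol)*22.4 = (0.796/12)*22.4 = 1.48587 Nm^3
Per kg fuel: H2O = (H/2 kmol)*22.4 = (0.129/2)*22.4 = 1.44480 Nm^3
O2 needed per kg fuel = C/12 + H/4 = 0.796/12 + 0.129/4 = 0.09858333 kmol
Per kg fuel: N2 = O2*3.76*22.4 = 0.09858333*3.76*22.4 = 8.30308 Nm^3
Total per kg = 1.48587 + 1.44480 + 8.30308 = 11.23375 Nm^3
Total = 11.23375 * 5.5 = 61.79 Nm^3


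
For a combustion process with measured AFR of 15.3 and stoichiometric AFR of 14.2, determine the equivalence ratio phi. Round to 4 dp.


phi = AFR_stoich / AFR_actual
phi = 14.2 / 15.3 = 0.9281


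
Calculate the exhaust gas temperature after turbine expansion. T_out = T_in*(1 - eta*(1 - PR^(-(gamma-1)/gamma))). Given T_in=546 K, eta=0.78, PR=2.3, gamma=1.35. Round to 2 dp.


T_out = T_in * (1 - eta * (1 - PR^(-(gamma-1)/gamma)))
Exponent = -(1.35-1)/1.35 = -0.25925926
PR^exp = 2.3^(-0.25925926) = 0.80578413
Factor = 1 - 0.78*(1 - 0.80578413) = 0.84851162
T_out = 546 * 0.84851162 = 463.29 K


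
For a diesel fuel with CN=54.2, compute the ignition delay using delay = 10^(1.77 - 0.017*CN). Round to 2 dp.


delay = 10^(1.77 - 0.017*CN)
Exponent = 1.77 - 0.017*54.2 = 0.8486
delay = 10^0.8486 = 7.06 ms


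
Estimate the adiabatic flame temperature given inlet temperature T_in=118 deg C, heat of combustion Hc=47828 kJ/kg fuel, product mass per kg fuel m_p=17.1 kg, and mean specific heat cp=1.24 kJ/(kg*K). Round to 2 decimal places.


T_ad = T_in + Hc / (m_p * cp)
Denominator = 17.1 * 1.24 = 21.2040
Temperature rise = 47828 / 21.2040 = 2255.61 K
T_ad = 118 + 2255.61 = 2373.61 deg C


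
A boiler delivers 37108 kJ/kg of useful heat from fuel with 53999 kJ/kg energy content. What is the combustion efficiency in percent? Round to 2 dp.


Efficiency = (Q_useful / Q_fuel) * 100
Efficiency = (37108 / 53999) * 100
Efficiency = 0.6872 * 100 = 68.72%


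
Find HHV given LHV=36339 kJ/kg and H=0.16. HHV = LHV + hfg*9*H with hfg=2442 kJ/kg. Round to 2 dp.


HHV = LHV + hfg * 9 * H
Water addition = 2442 * 9 * 0.16 = 3516.480 kJ/kg
HHV = 36339 + 3516.480 = 39855.48 kJ/kg


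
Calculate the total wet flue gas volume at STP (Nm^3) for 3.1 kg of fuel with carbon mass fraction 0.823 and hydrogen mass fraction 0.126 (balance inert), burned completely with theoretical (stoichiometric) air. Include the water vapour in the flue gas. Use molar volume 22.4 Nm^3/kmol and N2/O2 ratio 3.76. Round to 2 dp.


Per kg fuel: CO2 = (C/12 kmol)*22.4 = (0.823/12)*22.4 = 1.53627 Nm^3
Per kg fuel: H2O = (H/2 kmol)*22.4 = (0.126/2)*22.4 = 1.41120 Nm^3
O2 needed per kg fuel = C/12 + H/4 = 0.823/12 + 0.126/4 = 0.10008333 kmol
Per kg fuel: N2 = O2*3.76*22.4 = 0.10008333*3.76*22.4 = 8.42942 Nm^3
Total per kg = 1.53627 + 1.41120 + 8.42942 = 11.37689 Nm^3
Total = 11.37689 * 3.1 = 35.27 Nm^3


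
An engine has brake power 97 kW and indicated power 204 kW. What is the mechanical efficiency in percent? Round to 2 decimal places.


eta_mech = (BP / IP) * 100
Ratio = 97 / 204 = 0.4755
eta_mech = 0.4755 * 100 = 47.55%


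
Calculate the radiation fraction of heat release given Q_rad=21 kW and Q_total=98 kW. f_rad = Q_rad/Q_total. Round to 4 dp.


f_rad = Q_rad / Q_total
f_rad = 21 / 98 = 0.2143


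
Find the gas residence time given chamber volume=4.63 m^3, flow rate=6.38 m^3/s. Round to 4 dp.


tau = V / Q_flow
tau = 4.63 / 6.38 = 0.7257 s


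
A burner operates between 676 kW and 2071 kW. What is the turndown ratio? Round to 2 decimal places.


TDR = Q_max / Q_min
TDR = 2071 / 676 = 3.06


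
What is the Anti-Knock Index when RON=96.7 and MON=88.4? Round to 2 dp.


AKI = (RON + MON) / 2
AKI = (96.7 + 88.4) / 2
AKI = 185.1 / 2 = 92.55


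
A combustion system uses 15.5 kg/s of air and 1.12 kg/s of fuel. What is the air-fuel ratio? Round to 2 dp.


AFR = m_air / m_fuel
AFR = 15.5 / 1.12 = 13.84


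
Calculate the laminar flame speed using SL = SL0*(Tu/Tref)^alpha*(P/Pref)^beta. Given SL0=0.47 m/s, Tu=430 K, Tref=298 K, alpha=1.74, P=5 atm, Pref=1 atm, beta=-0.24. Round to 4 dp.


SL = SL0 * (Tu/Tref)^alpha * (P/Pref)^beta
T ratio = 430/298 = 1.44295302
(T ratio)^alpha = 1.44295302^1.74 = 1.892774
(P/Pref)^beta = 5^(-0.24) = 0.679590
SL = 0.47 * 1.892774 * 0.679590 = 0.6046 m/s


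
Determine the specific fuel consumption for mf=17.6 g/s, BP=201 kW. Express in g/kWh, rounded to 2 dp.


SFC = (mf / BP) * 3600
Rate = 17.6 / 201 = 0.087562 g/(s*kW)
SFC = 0.087562 * 3600 = 315.22 g/kWh


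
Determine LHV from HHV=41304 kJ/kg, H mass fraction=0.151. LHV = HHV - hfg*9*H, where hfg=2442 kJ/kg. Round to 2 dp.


LHV = HHV - hfg * 9 * H
Water correction = 2442 * 9 * 0.151 = 3318.678 kJ/kg
LHV = 41304 - 3318.678 = 37985.32 kJ/kg


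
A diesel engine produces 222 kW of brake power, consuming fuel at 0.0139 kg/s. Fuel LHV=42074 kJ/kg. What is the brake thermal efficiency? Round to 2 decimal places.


eta_BTE = (BP / (mf * LHV)) * 100
Denominator = 0.0139 * 42074 = 584.8286 kW
eta_BTE = (222 / 584.8286) * 100 = 37.96%


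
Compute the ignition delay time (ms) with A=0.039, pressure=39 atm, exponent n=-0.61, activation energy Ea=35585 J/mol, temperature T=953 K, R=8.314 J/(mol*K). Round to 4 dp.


tau = A * P^n * exp(Ea/(R*T))
P^n = 39^(-0.61) = 0.10701646
Ea/(R*T) = 35585/(8.314*953) = 4.491217
exp(Ea/(R*T)) = 89.229982
tau = 0.039 * 0.10701646 * 89.229982 = 0.3724 ms


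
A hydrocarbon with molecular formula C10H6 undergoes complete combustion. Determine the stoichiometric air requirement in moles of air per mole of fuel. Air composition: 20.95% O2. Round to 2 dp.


Balanced combustion: C10H6 + 11.5 O2 -> 10 CO2 + 3 H2O
O2 needed = C + H/4 = 10 + 6/4 = 11.50 moles
Air moles = O2 / 0.2095 = 11.50 / 0.2095 = 54.89 moles air


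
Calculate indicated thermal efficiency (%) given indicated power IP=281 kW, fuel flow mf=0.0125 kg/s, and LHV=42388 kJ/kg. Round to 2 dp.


eta_ith = (IP / (mf * LHV)) * 100
Denominator = 0.0125 * 42388 = 529.8500 kW
eta_ith = (281 / 529.8500) * 100 = 53.03%


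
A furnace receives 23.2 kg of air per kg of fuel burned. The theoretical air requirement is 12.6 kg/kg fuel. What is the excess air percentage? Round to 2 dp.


Excess air = actual - stoichiometric = 23.2 - 12.6 = 10.60 kg/kg fuel
Excess air % = (excess / stoich) * 100 = (10.60 / 12.6) * 100 = 84.13%


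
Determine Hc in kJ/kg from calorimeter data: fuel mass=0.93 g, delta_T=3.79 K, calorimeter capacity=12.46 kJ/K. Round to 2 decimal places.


Hc = C_cal * delta_T / m_fuel
Q_released = 12.46 * 3.79 = 47.2234 kJ
m_fuel = 0.93 g = 0.93/1000 kg = 0.000930 kg
Hc = 47.2234 / 0.000930 = 50777.85 kJ/kg


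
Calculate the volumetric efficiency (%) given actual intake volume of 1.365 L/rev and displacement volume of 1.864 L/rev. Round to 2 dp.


eta_v = (V_actual / V_disp) * 100
Ratio = 1.365 / 1.864 = 0.7323
eta_v = 0.7323 * 100 = 73.23%


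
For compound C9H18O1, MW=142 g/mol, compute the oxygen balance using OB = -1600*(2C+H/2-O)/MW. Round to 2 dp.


OB = -1600 * (2C + H/2 - O) / MW
Inner = 2*9 + 18/2 - 1 = 26.00
OB = -1600 * 26.00 / 142 = -292.96%


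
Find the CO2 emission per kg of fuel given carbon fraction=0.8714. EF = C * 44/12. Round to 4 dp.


EF = C_frac * (M_CO2 / M_C)
EF = 0.8714 * (44/12)
EF = 0.8714 * 3.666667 = 3.1951 kg_CO2/kg_fuel


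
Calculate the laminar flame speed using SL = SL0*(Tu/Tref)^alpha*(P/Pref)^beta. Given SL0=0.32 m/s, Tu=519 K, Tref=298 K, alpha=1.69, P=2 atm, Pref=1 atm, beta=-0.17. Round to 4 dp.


SL = SL0 * (Tu/Tref)^alpha * (P/Pref)^beta
T ratio = 519/298 = 1.74161074
(T ratio)^alpha = 1.74161074^1.69 = 2.553920
(P/Pref)^beta = 2^(-0.17) = 0.888843
SL = 0.32 * 2.553920 * 0.888843 = 0.7264 m/s


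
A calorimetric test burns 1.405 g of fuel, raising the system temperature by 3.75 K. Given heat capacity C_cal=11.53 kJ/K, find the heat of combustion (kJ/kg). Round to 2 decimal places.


Hc = C_cal * delta_T / m_fuel
Q_released = 11.53 * 3.75 = 43.2375 kJ
m_fuel = 1.405 g = 1.405/1000 kg = 0.001405 kg
Hc = 43.2375 / 0.001405 = 30774.02 kJ/kg


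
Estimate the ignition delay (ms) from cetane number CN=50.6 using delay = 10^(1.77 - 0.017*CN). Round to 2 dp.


delay = 10^(1.77 - 0.017*CN)
Exponent = 1.77 - 0.017*50.6 = 0.9098
delay = 10^0.9098 = 8.12 ms


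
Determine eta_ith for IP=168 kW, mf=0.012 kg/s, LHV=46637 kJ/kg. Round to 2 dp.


eta_ith = (IP / (mf * LHV)) * 100
Denominator = 0.012 * 46637 = 559.6440 kW
eta_ith = (168 / 559.6440) * 100 = 30.02%


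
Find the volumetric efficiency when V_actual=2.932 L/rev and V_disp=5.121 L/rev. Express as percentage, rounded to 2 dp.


eta_v = (V_actual / V_disp) * 100
Ratio = 2.932 / 5.121 = 0.5725
eta_v = 0.5725 * 100 = 57.25%


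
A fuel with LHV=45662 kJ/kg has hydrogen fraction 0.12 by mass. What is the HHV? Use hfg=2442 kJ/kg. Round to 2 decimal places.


HHV = LHV + hfg * 9 * H
Water addition = 2442 * 9 * 0.12 = 2637.360 kJ/kg
HHV = 45662 + 2637.360 = 48299.36 kJ/kg


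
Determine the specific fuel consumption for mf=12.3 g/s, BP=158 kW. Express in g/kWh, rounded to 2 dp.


SFC = (mf / BP) * 3600
Rate = 12.3 / 158 = 0.077848 g/(s*kW)
SFC = 0.077848 * 3600 = 280.25 g/kWh


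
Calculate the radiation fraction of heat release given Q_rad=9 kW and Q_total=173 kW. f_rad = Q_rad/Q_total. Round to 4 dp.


f_rad = Q_rad / Q_total
f_rad = 9 / 173 = 0.0520


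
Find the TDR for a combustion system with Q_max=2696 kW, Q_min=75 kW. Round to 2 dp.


TDR = Q_max / Q_min
TDR = 2696 / 75 = 35.95


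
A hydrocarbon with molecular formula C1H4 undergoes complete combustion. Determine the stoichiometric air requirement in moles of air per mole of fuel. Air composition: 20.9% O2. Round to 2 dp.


Balanced combustion: C1H4 + 2 O2 -> 1 CO2 + 2 H2O
O2 needed = C + H/4 = 1 + 4/4 = 2.00 moles
Air moles = O2 / 0.209 = 2.00 / 0.209 = 9.57 moles air


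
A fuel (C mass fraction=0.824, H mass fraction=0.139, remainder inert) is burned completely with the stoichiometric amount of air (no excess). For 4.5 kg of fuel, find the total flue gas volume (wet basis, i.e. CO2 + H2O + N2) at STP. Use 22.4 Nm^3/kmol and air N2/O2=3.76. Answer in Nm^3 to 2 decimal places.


Per kg fuel: CO2 = (C/12 kmol)*22.4 = (0.824/12)*22.4 = 1.53813 Nm^3
Per kg fuel: H2O = (H/2 kmol)*22.4 = (0.139/2)*22.4 = 1.55680 Nm^3
O2 needed per kg fuel = C/12 + H/4 = 0.824/12 + 0.139/4 = 0.10341667 kmol
Per kg fuel: N2 = O2*3.76*22.4 = 0.10341667*3.76*22.4 = 8.71017 Nm^3
Total per kg = 1.53813 + 1.55680 + 8.71017 = 11.80510 Nm^3
Total = 11.80510 * 4.5 = 53.12 Nm^3


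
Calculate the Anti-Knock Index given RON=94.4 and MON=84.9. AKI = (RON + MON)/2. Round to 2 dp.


AKI = (RON + MON) / 2
AKI = (94.4 + 84.9) / 2
AKI = 179.3 / 2 = 89.65


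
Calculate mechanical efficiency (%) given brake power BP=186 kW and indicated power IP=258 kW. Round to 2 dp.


eta_mech = (BP / IP) * 100
Ratio = 186 / 258 = 0.7209
eta_mech = 0.7209 * 100 = 72.09%


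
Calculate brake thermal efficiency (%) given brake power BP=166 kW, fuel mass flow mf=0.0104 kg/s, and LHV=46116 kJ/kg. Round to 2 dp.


eta_BTE = (BP / (mf * LHV)) * 100
Denominator = 0.0104 * 46116 = 479.6064 kW
eta_BTE = (166 / 479.6064) * 100 = 34.61%


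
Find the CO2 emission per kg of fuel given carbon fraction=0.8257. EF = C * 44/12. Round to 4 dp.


EF = C_frac * (M_CO2 / M_C)
EF = 0.8257 * (44/12)
EF = 0.8257 * 3.666667 = 3.0276 kg_CO2/kg_fuel


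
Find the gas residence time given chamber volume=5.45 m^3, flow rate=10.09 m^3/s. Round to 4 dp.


tau = V / Q_flow
tau = 5.45 / 10.09 = 0.5401 s


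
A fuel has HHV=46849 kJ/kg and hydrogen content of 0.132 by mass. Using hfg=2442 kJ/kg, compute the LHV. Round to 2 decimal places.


LHV = HHV - hfg * 9 * H
Water correction = 2442 * 9 * 0.132 = 2901.096 kJ/kg
LHV = 46849 - 2901.096 = 43947.90 kJ/kg


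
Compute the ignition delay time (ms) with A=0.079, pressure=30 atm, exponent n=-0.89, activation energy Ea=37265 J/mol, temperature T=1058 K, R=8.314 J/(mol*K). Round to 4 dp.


tau = A * P^n * exp(Ea/(R*T))
P^n = 30^(-0.89) = 0.04845762
Ea/(R*T) = 37265/(8.314*1058) = 4.236483
exp(Ea/(R*T)) = 69.164153
tau = 0.079 * 0.04845762 * 69.164153 = 0.2648 ms


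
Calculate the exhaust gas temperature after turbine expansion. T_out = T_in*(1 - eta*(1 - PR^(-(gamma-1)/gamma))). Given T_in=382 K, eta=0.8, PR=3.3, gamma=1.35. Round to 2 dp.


T_out = T_in * (1 - eta * (1 - PR^(-(gamma-1)/gamma)))
Exponent = -(1.35-1)/1.35 = -0.25925926
PR^exp = 3.3^(-0.25925926) = 0.73378775
Factor = 1 - 0.8*(1 - 0.73378775) = 0.78703020
T_out = 382 * 0.78703020 = 300.65 K


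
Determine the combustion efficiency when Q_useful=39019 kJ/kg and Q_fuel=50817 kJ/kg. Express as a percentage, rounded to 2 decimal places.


Efficiency = (Q_useful / Q_fuel) * 100
Efficiency = (39019 / 50817) * 100
Efficiency = 0.7678 * 100 = 76.78%


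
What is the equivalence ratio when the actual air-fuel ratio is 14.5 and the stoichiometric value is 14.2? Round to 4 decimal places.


phi = AFR_stoich / AFR_actual
phi = 14.2 / 14.5 = 0.9793


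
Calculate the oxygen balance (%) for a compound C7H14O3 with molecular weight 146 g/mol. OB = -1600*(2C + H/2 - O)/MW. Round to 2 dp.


OB = -1600 * (2C + H/2 - O) / MW
Inner = 2*7 + 14/2 - 3 = 18.00
OB = -1600 * 18.00 / 146 = -197.26%


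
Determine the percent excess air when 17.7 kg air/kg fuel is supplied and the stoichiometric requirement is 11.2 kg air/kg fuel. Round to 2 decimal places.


Excess air = actual - stoichiometric = 17.7 - 11.2 = 6.50 kg/kg fuel
Excess air % = (excess / stoich) * 100 = (6.50 / 11.2) * 100 = 58.04%


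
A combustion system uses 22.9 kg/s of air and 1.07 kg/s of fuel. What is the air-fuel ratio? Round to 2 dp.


AFR = m_air / m_fuel
AFR = 22.9 / 1.07 = 21.40


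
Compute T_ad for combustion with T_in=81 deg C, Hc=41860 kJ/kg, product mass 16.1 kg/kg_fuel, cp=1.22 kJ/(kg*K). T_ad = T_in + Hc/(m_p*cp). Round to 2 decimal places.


T_ad = T_in + Hc / (m_p * cp)
Denominator = 16.1 * 1.22 = 19.6420
Temperature rise = 41860 / 19.6420 = 2131.15 K
T_ad = 81 + 2131.15 = 2212.15 deg C


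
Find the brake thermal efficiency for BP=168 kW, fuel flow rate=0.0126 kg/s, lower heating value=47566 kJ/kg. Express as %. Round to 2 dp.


eta_BTE = (BP / (mf * LHV)) * 100
Denominator = 0.0126 * 47566 = 599.3316 kW
eta_BTE = (168 / 599.3316) * 100 = 28.03%


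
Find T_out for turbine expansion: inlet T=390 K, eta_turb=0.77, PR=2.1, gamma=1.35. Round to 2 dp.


T_out = T_in * (1 - eta * (1 - PR^(-(gamma-1)/gamma)))
Exponent = -(1.35-1)/1.35 = -0.25925926
PR^exp = 2.1^(-0.25925926) = 0.82501466
Factor = 1 - 0.77*(1 - 0.82501466) = 0.86526129
T_out = 390 * 0.86526129 = 337.45 K


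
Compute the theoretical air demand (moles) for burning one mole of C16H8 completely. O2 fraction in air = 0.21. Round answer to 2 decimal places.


Balanced combustion: C16H8 + 18 O2 -> 16 CO2 + 4 H2O
O2 needed = C + H/4 = 16 + 8/4 = 18.00 moles
Air moles = O2 / 0.21 = 18.00 / 0.21 = 85.71 moles air


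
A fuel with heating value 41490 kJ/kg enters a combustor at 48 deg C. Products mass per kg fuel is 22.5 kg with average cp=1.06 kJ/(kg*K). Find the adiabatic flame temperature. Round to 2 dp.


T_ad = T_in + Hc / (m_p * cp)
Denominator = 22.5 * 1.06 = 23.8500
Temperature rise = 41490 / 23.8500 = 1739.62 K
T_ad = 48 + 1739.62 = 1787.62 deg C


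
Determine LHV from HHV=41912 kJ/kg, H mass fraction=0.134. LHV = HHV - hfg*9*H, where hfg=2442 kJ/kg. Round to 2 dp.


LHV = HHV - hfg * 9 * H
Water correction = 2442 * 9 * 0.134 = 2945.052 kJ/kg
LHV = 41912 - 2945.052 = 38966.95 kJ/kg


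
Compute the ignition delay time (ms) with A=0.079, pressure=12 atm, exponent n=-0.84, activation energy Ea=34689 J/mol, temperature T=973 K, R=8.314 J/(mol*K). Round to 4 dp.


tau = A * P^n * exp(Ea/(R*T))
P^n = 12^(-0.84) = 0.12401887
Ea/(R*T) = 34689/(8.314*973) = 4.288140
exp(Ea/(R*T)) = 72.830851
tau = 0.079 * 0.12401887 * 72.830851 = 0.7136 ms


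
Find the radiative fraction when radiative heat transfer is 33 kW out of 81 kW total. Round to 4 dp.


f_rad = Q_rad / Q_total
f_rad = 33 / 81 = 0.4074


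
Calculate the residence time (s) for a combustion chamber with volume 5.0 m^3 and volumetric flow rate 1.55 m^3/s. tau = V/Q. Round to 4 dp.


tau = V / Q_flow
tau = 5.0 / 1.55 = 3.2258 s


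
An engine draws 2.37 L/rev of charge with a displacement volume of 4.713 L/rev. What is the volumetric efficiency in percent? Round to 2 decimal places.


eta_v = (V_actual / V_disp) * 100
Ratio = 2.37 / 4.713 = 0.5029
eta_v = 0.5029 * 100 = 50.29%


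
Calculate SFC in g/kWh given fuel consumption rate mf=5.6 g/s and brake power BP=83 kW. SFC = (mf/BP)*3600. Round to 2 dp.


SFC = (mf / BP) * 3600
Rate = 5.6 / 83 = 0.067470 g/(s*kW)
SFC = 0.067470 * 3600 = 242.89 g/kWh


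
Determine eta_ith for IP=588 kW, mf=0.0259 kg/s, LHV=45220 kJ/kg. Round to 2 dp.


eta_ith = (IP / (mf * LHV)) * 100
Denominator = 0.0259 * 45220 = 1171.1980 kW
eta_ith = (588 / 1171.1980) * 100 = 50.21%


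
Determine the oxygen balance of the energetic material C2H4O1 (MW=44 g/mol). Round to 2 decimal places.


OB = -1600 * (2C + H/2 - O) / MW
Inner = 2*2 + 4/2 - 1 = 5.00
OB = -1600 * 5.00 / 44 = -181.82%


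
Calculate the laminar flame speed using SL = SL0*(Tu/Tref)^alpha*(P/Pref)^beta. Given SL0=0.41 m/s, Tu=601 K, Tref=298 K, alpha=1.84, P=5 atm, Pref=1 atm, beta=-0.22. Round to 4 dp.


SL = SL0 * (Tu/Tref)^alpha * (P/Pref)^beta
T ratio = 601/298 = 2.01677852
(T ratio)^alpha = 2.01677852^1.84 = 3.635558
(P/Pref)^beta = 5^(-0.22) = 0.701821
SL = 0.41 * 3.635558 * 0.701821 = 1.0461 m/s


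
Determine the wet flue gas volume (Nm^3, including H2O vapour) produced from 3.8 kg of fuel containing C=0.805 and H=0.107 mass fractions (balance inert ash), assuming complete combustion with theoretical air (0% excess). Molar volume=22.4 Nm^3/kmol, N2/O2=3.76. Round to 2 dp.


Per kg fuel: CO2 = (C/12 kmol)*22.4 = (0.805/12)*22.4 = 1.50267 Nm^3
Per kg fuel: H2O = (H/2 kmol)*22.4 = (0.107/2)*22.4 = 1.19840 Nm^3
O2 needed per kg fuel = C/12 + H/4 = 0.805/12 + 0.107/4 = 0.09383333 kmol
Per kg fuel: N2 = O2*3.76*22.4 = 0.09383333*3.76*22.4 = 7.90302 Nm^3
Total per kg = 1.50267 + 1.19840 + 7.90302 = 10.60409 Nm^3
Total = 10.60409 * 3.8 = 40.30 Nm^3


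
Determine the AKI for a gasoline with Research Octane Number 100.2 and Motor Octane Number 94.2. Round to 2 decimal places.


AKI = (RON + MON) / 2
AKI = (100.2 + 94.2) / 2
AKI = 194.4 / 2 = 97.20


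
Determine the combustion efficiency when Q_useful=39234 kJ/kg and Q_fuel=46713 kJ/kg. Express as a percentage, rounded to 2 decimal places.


Efficiency = (Q_useful / Q_fuel) * 100
Efficiency = (39234 / 46713) * 100
Efficiency = 0.8399 * 100 = 83.99%


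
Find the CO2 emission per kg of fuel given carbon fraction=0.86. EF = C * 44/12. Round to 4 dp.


EF = C_frac * (M_CO2 / M_C)
EF = 0.86 * (44/12)
EF = 0.86 * 3.666667 = 3.1533 kg_CO2/kg_fuel


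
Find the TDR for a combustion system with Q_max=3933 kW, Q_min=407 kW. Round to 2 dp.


TDR = Q_max / Q_min
TDR = 3933 / 407 = 9.66


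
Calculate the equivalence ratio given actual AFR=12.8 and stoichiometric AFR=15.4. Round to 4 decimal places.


phi = AFR_stoich / AFR_actual
phi = 15.4 / 12.8 = 1.2031


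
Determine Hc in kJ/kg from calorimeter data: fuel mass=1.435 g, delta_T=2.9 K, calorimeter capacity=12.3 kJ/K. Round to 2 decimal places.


Hc = C_cal * delta_T / m_fuel
Q_released = 12.3 * 2.9 = 35.6700 kJ
m_fuel = 1.435 g = 1.435/1000 kg = 0.001435 kg
Hc = 35.6700 / 0.001435 = 24857.14 kJ/kg


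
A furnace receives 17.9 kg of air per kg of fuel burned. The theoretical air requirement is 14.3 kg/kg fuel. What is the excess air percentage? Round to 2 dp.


Excess air = actual - stoichiometric = 17.9 - 14.3 = 3.60 kg/kg fuel
Excess air % = (excess / stoich) * 100 = (3.60 / 14.3) * 100 = 25.17%


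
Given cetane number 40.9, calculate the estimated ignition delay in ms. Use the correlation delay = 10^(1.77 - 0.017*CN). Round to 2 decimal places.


delay = 10^(1.77 - 0.017*CN)
Exponent = 1.77 - 0.017*40.9 = 1.0747
delay = 10^1.0747 = 11.88 ms


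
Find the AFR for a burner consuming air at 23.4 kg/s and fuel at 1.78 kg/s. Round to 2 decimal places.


AFR = m_air / m_fuel
AFR = 23.4 / 1.78 = 13.15


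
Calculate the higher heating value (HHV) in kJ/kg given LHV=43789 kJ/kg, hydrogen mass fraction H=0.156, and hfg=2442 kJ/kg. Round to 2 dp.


HHV = LHV + hfg * 9 * H
Water addition = 2442 * 9 * 0.156 = 3428.568 kJ/kg
HHV = 43789 + 3428.568 = 47217.57 kJ/kg


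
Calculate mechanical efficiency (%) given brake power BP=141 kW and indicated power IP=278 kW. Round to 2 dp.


eta_mech = (BP / IP) * 100
Ratio = 141 / 278 = 0.5072
eta_mech = 0.5072 * 100 = 50.72%


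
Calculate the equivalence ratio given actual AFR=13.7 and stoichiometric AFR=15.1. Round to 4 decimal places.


phi = AFR_stoich / AFR_actual
phi = 15.1 / 13.7 = 1.1022


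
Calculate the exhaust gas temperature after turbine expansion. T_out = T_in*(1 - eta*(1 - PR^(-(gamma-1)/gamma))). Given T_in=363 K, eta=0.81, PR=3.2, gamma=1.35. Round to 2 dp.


T_out = T_in * (1 - eta * (1 - PR^(-(gamma-1)/gamma)))
Exponent = -(1.35-1)/1.35 = -0.25925926
PR^exp = 3.2^(-0.25925926) = 0.73966521
Factor = 1 - 0.81*(1 - 0.73966521) = 0.78912882
T_out = 363 * 0.78912882 = 286.45 K


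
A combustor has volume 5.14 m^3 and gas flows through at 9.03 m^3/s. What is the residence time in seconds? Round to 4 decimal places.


tau = V / Q_flow
tau = 5.14 / 9.03 = 0.5692 s


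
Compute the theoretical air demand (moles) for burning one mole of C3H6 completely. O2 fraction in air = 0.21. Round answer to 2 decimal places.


Balanced combustion: C3H6 + 4.5 O2 -> 3 CO2 + 3 H2O
O2 needed = C + H/4 = 3 + 6/4 = 4.50 moles
Air moles = O2 / 0.21 = 4.50 / 0.21 = 21.43 moles air


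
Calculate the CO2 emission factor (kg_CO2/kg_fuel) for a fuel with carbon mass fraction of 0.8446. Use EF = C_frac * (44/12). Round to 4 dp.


EF = C_frac * (M_CO2 / M_C)
EF = 0.8446 * (44/12)
EF = 0.8446 * 3.666667 = 3.0969 kg_CO2/kg_fuel


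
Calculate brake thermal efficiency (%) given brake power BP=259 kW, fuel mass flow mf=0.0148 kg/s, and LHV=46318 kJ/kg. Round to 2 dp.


eta_BTE = (BP / (mf * LHV)) * 100
Denominator = 0.0148 * 46318 = 685.5064 kW
eta_BTE = (259 / 685.5064) * 100 = 37.78%


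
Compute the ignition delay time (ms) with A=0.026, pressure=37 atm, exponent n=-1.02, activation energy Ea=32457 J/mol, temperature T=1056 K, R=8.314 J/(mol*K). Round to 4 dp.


tau = A * P^n * exp(Ea/(R*T))
P^n = 37^(-1.02) = 0.02514399
Ea/(R*T) = 32457/(8.314*1056) = 3.696872
exp(Ea/(R*T)) = 40.320991
tau = 0.026 * 0.02514399 * 40.320991 = 0.0264 ms


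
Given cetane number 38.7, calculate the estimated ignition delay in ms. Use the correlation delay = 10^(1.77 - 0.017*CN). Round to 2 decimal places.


delay = 10^(1.77 - 0.017*CN)
Exponent = 1.77 - 0.017*38.7 = 1.1121
delay = 10^1.1121 = 12.94 ms


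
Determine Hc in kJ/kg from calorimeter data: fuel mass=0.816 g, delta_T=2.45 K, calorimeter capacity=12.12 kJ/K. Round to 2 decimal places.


Hc = C_cal * delta_T / m_fuel
Q_released = 12.12 * 2.45 = 29.6940 kJ
m_fuel = 0.816 g = 0.816/1000 kg = 0.000816 kg
Hc = 29.6940 / 0.000816 = 36389.71 kJ/kg


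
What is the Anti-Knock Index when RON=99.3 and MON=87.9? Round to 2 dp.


AKI = (RON + MON) / 2
AKI = (99.3 + 87.9) / 2
AKI = 187.2 / 2 = 93.60


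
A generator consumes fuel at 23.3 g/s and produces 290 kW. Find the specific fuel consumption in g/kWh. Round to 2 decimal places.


SFC = (mf / BP) * 3600
Rate = 23.3 / 290 = 0.080345 g/(s*kW)
SFC = 0.080345 * 3600 = 289.24 g/kWh


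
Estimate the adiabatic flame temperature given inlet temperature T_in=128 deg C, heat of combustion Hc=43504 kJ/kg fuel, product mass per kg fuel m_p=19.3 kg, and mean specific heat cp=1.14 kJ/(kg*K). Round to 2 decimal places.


T_ad = T_in + Hc / (m_p * cp)
Denominator = 19.3 * 1.14 = 22.0020
Temperature rise = 43504 / 22.0020 = 1977.27 K
T_ad = 128 + 1977.27 = 2105.27 deg C


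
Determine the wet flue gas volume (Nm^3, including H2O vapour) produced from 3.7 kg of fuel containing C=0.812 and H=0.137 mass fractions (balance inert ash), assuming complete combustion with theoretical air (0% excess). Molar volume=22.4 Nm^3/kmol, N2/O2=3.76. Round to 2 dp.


Per kg fuel: CO2 = (C/12 kmol)*22.4 = (0.812/12)*22.4 = 1.51573 Nm^3
Per kg fuel: H2O = (H/2 kmol)*22.4 = (0.137/2)*22.4 = 1.53440 Nm^3
O2 needed per kg fuel = C/12 + H/4 = 0.812/12 + 0.137/4 = 0.10191667 kmol
Per kg fuel: N2 = O2*3.76*22.4 = 0.10191667*3.76*22.4 = 8.58383 Nm^3
Total per kg = 1.51573 + 1.53440 + 8.58383 = 11.63396 Nm^3
Total = 11.63396 * 3.7 = 43.05 Nm^3


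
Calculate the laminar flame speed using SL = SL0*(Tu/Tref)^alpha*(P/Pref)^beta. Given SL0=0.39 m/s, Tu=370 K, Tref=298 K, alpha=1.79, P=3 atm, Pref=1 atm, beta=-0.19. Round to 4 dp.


SL = SL0 * (Tu/Tref)^alpha * (P/Pref)^beta
T ratio = 370/298 = 1.24161074
(T ratio)^alpha = 1.24161074^1.79 = 1.473106
(P/Pref)^beta = 3^(-0.19) = 0.811609
SL = 0.39 * 1.473106 * 0.811609 = 0.4663 m/s


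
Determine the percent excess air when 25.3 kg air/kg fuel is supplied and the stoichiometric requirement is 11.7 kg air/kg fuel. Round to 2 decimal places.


Excess air = actual - stoichiometric = 25.3 - 11.7 = 13.60 kg/kg fuel
Excess air % = (excess / stoich) * 100 = (13.60 / 11.7) * 100 = 116.24%


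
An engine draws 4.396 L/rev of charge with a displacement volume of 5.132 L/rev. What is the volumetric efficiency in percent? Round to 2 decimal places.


eta_v = (V_actual / V_disp) * 100
Ratio = 4.396 / 5.132 = 0.8566
eta_v = 0.8566 * 100 = 85.66%


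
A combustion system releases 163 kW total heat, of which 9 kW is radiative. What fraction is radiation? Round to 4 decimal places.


f_rad = Q_rad / Q_total
f_rad = 9 / 163 = 0.0552


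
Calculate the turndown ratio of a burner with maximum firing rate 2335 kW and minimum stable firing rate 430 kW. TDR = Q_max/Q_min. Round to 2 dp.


TDR = Q_max / Q_min
TDR = 2335 / 430 = 5.43


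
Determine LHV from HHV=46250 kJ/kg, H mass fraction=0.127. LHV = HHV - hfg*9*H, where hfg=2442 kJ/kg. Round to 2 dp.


LHV = HHV - hfg * 9 * H
Water correction = 2442 * 9 * 0.127 = 2791.206 kJ/kg
LHV = 46250 - 2791.206 = 43458.79 kJ/kg


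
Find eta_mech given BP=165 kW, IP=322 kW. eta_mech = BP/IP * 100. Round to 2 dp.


eta_mech = (BP / IP) * 100
Ratio = 165 / 322 = 0.5124
eta_mech = 0.5124 * 100 = 51.24%


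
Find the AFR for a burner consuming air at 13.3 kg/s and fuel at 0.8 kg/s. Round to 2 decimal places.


AFR = m_air / m_fuel
AFR = 13.3 / 0.8 = 16.63


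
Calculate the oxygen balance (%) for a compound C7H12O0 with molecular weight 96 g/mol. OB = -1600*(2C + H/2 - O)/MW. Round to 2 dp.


OB = -1600 * (2C + H/2 - O) / MW
Inner = 2*7 + 12/2 - 0 = 20.00
OB = -1600 * 20.00 / 96 = -333.33%


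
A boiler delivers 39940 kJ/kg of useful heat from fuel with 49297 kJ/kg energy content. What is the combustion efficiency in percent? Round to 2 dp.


Efficiency = (Q_useful / Q_fuel) * 100
Efficiency = (39940 / 49297) * 100
Efficiency = 0.8102 * 100 = 81.02%


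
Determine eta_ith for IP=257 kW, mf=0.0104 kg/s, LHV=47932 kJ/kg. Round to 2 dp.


eta_ith = (IP / (mf * LHV)) * 100
Denominator = 0.0104 * 47932 = 498.4928 kW
eta_ith = (257 / 498.4928) * 100 = 51.56%


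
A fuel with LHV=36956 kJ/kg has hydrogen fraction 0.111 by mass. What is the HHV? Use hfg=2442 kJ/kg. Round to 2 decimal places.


HHV = LHV + hfg * 9 * H
Water addition = 2442 * 9 * 0.111 = 2439.558 kJ/kg
HHV = 36956 + 2439.558 = 39395.56 kJ/kg


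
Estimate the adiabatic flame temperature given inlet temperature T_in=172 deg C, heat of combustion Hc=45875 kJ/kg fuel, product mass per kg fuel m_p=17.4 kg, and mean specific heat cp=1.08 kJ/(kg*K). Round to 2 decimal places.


T_ad = T_in + Hc / (m_p * cp)
Denominator = 17.4 * 1.08 = 18.7920
Temperature rise = 45875 / 18.7920 = 2441.20 K
T_ad = 172 + 2441.20 = 2613.20 deg C


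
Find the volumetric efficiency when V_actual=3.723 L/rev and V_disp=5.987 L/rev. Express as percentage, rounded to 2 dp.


eta_v = (V_actual / V_disp) * 100
Ratio = 3.723 / 5.987 = 0.6218
eta_v = 0.6218 * 100 = 62.18%


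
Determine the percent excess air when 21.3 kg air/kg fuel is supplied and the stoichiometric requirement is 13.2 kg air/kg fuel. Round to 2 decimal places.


Excess air = actual - stoichiometric = 21.3 - 13.2 = 8.10 kg/kg fuel
Excess air % = (excess / stoich) * 100 = (8.10 / 13.2) * 100 = 61.36%


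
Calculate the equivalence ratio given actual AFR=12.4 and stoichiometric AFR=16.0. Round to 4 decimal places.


phi = AFR_stoich / AFR_actual
phi = 16.0 / 12.4 = 1.2903


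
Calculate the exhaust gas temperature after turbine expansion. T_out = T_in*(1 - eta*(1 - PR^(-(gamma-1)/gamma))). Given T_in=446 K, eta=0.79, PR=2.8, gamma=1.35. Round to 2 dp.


T_out = T_in * (1 - eta * (1 - PR^(-(gamma-1)/gamma)))
Exponent = -(1.35-1)/1.35 = -0.25925926
PR^exp = 2.8^(-0.25925926) = 0.76572026
Factor = 1 - 0.79*(1 - 0.76572026) = 0.81491901
T_out = 446 * 0.81491901 = 363.45 K


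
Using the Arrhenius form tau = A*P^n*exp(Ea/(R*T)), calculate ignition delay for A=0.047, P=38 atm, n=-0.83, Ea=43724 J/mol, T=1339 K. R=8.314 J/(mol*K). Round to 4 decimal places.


tau = A * P^n * exp(Ea/(R*T))
P^n = 38^(-0.83) = 0.04884045
Ea/(R*T) = 43724/(8.314*1339) = 3.927618
exp(Ea/(R*T)) = 50.785883
tau = 0.047 * 0.04884045 * 50.785883 = 0.1166 ms


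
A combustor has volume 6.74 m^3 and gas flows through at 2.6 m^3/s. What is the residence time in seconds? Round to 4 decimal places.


tau = V / Q_flow
tau = 6.74 / 2.6 = 2.5923 s


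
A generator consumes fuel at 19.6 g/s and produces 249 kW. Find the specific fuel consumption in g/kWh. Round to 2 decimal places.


SFC = (mf / BP) * 3600
Rate = 19.6 / 249 = 0.078715 g/(s*kW)
SFC = 0.078715 * 3600 = 283.37 g/kWh


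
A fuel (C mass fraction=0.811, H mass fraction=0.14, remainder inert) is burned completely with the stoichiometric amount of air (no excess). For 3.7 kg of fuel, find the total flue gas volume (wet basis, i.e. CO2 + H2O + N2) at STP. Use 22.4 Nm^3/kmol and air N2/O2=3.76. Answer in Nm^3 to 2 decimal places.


Per kg fuel: CO2 = (C/12 kmol)*22.4 = (0.811/12)*22.4 = 1.51387 Nm^3
Per kg fuel: H2O = (H/2 kmol)*22.4 = (0.14/2)*22.4 = 1.56800 Nm^3
O2 needed per kg fuel = C/12 + H/4 = 0.811/12 + 0.14/4 = 0.10258333 kmol
Per kg fuel: N2 = O2*3.76*22.4 = 0.10258333*3.76*22.4 = 8.63998 Nm^3
Total per kg = 1.51387 + 1.56800 + 8.63998 = 11.72185 Nm^3
Total = 11.72185 * 3.7 = 43.37 Nm^3


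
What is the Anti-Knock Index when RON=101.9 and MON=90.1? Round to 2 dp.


AKI = (RON + MON) / 2
AKI = (101.9 + 90.1) / 2
AKI = 192.0 / 2 = 96.00


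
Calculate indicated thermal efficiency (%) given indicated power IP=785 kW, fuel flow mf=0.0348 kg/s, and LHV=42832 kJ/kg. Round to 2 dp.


eta_ith = (IP / (mf * LHV)) * 100
Denominator = 0.0348 * 42832 = 1490.5536 kW
eta_ith = (785 / 1490.5536) * 100 = 52.66%


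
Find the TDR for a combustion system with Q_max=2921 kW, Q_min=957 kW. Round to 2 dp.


TDR = Q_max / Q_min
TDR = 2921 / 957 = 3.05


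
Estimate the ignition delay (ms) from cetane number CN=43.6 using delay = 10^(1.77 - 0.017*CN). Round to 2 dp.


delay = 10^(1.77 - 0.017*CN)
Exponent = 1.77 - 0.017*43.6 = 1.0288
delay = 10^1.0288 = 10.69 ms


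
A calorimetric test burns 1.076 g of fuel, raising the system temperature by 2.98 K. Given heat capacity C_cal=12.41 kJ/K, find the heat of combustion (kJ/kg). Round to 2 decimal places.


Hc = C_cal * delta_T / m_fuel
Q_released = 12.41 * 2.98 = 36.9818 kJ
m_fuel = 1.076 g = 1.076/1000 kg = 0.001076 kg
Hc = 36.9818 / 0.001076 = 34369.70 kJ/kg


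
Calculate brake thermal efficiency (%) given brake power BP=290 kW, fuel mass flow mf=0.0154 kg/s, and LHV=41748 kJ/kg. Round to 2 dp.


eta_BTE = (BP / (mf * LHV)) * 100
Denominator = 0.0154 * 41748 = 642.9192 kW
eta_BTE = (290 / 642.9192) * 100 = 45.11%


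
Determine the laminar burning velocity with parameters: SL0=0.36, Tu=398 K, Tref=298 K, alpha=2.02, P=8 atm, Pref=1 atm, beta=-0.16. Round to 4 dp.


SL = SL0 * (Tu/Tref)^alpha * (P/Pref)^beta
T ratio = 398/298 = 1.33557047
(T ratio)^alpha = 1.33557047^2.02 = 1.794101
(P/Pref)^beta = 8^(-0.16) = 0.716978
SL = 0.36 * 1.794101 * 0.716978 = 0.4631 m/s


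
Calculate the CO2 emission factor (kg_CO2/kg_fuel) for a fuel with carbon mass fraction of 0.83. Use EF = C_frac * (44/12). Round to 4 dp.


EF = C_frac * (M_CO2 / M_C)
EF = 0.83 * (44/12)
EF = 0.83 * 3.666667 = 3.0433 kg_CO2/kg_fuel


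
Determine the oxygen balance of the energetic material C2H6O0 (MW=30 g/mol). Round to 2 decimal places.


OB = -1600 * (2C + H/2 - O) / MW
Inner = 2*2 + 6/2 - 0 = 7.00
OB = -1600 * 7.00 / 30 = -373.33%


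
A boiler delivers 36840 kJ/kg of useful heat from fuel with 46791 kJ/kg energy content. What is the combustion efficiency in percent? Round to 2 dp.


Efficiency = (Q_useful / Q_fuel) * 100
Efficiency = (36840 / 46791) * 100
Efficiency = 0.7873 * 100 = 78.73%


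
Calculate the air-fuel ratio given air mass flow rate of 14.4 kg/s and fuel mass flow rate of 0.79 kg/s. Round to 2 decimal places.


AFR = m_air / m_fuel
AFR = 14.4 / 0.79 = 18.23


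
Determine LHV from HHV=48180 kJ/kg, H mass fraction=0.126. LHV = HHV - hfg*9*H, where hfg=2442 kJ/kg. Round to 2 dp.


LHV = HHV - hfg * 9 * H
Water correction = 2442 * 9 * 0.126 = 2769.228 kJ/kg
LHV = 48180 - 2769.228 = 45410.77 kJ/kg


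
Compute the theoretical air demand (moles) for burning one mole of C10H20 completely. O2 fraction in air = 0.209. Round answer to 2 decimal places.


Balanced combustion: C10H20 + 15 O2 -> 10 CO2 + 10 H2O
O2 needed = C + H/4 = 10 + 20/4 = 15.00 moles
Air moles = O2 / 0.209 = 15.00 / 0.209 = 71.77 moles air


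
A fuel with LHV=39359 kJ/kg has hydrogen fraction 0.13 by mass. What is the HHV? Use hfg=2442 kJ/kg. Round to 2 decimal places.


HHV = LHV + hfg * 9 * H
Water addition = 2442 * 9 * 0.13 = 2857.140 kJ/kg
HHV = 39359 + 2857.140 = 42216.14 kJ/kg


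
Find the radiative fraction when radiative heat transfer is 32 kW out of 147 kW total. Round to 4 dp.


f_rad = Q_rad / Q_total
f_rad = 32 / 147 = 0.2177


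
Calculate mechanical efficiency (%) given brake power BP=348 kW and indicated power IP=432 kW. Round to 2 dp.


eta_mech = (BP / IP) * 100
Ratio = 348 / 432 = 0.8056
eta_mech = 0.8056 * 100 = 80.56%


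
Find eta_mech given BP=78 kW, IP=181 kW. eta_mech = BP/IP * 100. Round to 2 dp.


eta_mech = (BP / IP) * 100
Ratio = 78 / 181 = 0.4309
eta_mech = 0.4309 * 100 = 43.09%


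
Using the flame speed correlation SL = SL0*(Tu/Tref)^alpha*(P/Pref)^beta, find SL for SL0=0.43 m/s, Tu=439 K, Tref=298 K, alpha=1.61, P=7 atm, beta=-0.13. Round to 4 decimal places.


SL = SL0 * (Tu/Tref)^alpha * (P/Pref)^beta
T ratio = 439/298 = 1.47315436
(T ratio)^alpha = 1.47315436^1.61 = 1.865863
(P/Pref)^beta = 7^(-0.13) = 0.776492
SL = 0.43 * 1.865863 * 0.776492 = 0.6230 m/s


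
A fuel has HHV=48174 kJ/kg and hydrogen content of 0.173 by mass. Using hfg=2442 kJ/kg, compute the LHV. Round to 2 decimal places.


LHV = HHV - hfg * 9 * H
Water correction = 2442 * 9 * 0.173 = 3802.194 kJ/kg
LHV = 48174 - 3802.194 = 44371.81 kJ/kg


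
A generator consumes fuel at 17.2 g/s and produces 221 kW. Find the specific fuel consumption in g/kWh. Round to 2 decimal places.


SFC = (mf / BP) * 3600
Rate = 17.2 / 221 = 0.077828 g/(s*kW)
SFC = 0.077828 * 3600 = 280.18 g/kWh


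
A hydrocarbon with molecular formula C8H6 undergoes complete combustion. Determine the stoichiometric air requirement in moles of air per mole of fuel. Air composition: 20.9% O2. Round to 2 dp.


Balanced combustion: C8H6 + 9.5 O2 -> 8 CO2 + 3 H2O
O2 needed = C + H/4 = 8 + 6/4 = 9.50 moles
Air moles = O2 / 0.209 = 9.50 / 0.209 = 45.45 moles air


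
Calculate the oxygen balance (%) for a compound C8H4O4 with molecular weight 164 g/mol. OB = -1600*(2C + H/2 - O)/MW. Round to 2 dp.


OB = -1600 * (2C + H/2 - O) / MW
Inner = 2*8 + 4/2 - 4 = 14.00
OB = -1600 * 14.00 / 164 = -136.59%


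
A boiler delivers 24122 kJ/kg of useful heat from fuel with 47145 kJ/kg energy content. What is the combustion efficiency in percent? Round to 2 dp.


Efficiency = (Q_useful / Q_fuel) * 100
Efficiency = (24122 / 47145) * 100
Efficiency = 0.5117 * 100 = 51.17%
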